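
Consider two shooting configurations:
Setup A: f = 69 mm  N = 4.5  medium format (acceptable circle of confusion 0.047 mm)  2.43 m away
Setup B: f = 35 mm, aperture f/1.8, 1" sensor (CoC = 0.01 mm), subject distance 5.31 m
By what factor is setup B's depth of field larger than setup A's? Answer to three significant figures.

Setup A: H = 69²/(4.5×0.047) + 69 ≈ 22579.6 mm; DoF = Df − Dn = 2714.73 − 2199.33 ≈ 515.40 mm.
Setup B: H = 35²/(1.8×0.01) + 35 ≈ 68090.6 mm; DoF = Df − Dn = 5756.16 − 4928.03 ≈ 828.13 mm.
Ratio = 828.13 / 515.40 ≈ 1.61.

1.61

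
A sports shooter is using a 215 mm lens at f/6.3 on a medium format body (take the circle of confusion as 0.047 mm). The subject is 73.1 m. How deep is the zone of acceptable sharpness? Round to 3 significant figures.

Hyperfocal distance H = f²/(N·c) + f = 215²/(6.3 × 0.047) + 215 = 46225/0.2961 + 215 ≈ 156327.8 mm ≈ 156.3 m.
Near limit Dn = s·(H − f)/(H + s − 2f) = 73100 × (156327.8 − 215) / (156327.8 + 73100 − 2 × 215) = 73100 × 156112.8 / 228997.8 ≈ 49834 mm.
Far limit Df = s·(H − f)/(H − s) = 73100 × (156327.8 − 215) / (156327.8 − 73100) = 73100 × 156112.8 / 83227.8 ≈ 137116 mm.
Depth of field = Df − Dn = 137116 − 49834 ≈ 87282 mm ≈ 87.3 m.

87.3 m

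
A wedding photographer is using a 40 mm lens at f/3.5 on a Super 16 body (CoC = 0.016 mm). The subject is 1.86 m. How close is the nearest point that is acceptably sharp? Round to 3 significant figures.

Hyperfocal distance H = f²/(N·c) + f = 40²/(3.5 × 0.016) + 40 = 1600/0.056 + 40 ≈ 28611.4 mm ≈ 28.61 m.
Near limit Dn = s·(H − f)/(H + s − 2f) = 1860 × (28611.4 − 40) / (28611.4 + 1860 − 2 × 40) = 1860 × 28571.4 / 30391.4 ≈ 1748.6 mm ≈ 1.75 m.

1.75 m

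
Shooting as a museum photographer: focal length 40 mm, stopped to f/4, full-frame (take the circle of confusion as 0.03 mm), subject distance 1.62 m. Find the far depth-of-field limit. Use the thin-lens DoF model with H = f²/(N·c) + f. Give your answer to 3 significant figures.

1.84 m

Hyperfocal distance H = f²/(N·c) + f = 40²/(4 × 0.03) + 40 = 1600/0.12 + 40 ≈ 13373.3 mm ≈ 13.37 m.
Far limit Df = s·(H − f)/(H − s) = 1620 × (13373.3 − 40) / (13373.3 − 1620) = 1620 × 13333.3 / 11753.3 ≈ 1837.8 mm ≈ 1.84 m.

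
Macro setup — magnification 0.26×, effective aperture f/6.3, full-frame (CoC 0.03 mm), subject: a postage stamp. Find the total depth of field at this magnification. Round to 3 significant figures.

At magnification m, DoF ≈ 2·N_eff·c/m² = 2 × 6.3 × 0.03 / 0.26² = 0.378 / 0.0676 ≈ 5.59 mm.

5.59 mm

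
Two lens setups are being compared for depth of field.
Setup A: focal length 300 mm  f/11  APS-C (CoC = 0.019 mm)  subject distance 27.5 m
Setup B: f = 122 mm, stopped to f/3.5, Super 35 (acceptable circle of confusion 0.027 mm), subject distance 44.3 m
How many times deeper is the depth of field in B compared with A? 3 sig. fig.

7.73

Setup A: H = 300²/(11×0.019) + 300 ≈ 430922.0 mm; DoF = Df − Dn = 29354.1 − 25866.2 ≈ 3487.9 mm.
Setup B: H = 122²/(3.5×0.027) + 122 ≈ 157624.6 mm; DoF = Df − Dn = 61570 − 34596 ≈ 26974 mm.
Ratio = 26974 / 3487.9 ≈ 7.73.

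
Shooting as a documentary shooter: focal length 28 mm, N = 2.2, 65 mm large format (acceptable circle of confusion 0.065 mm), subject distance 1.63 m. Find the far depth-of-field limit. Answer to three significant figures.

Hyperfocal distance H = f²/(N·c) + f = 28²/(2.2 × 0.065) + 28 = 784/0.143 + 28 ≈ 5510.5 mm ≈ 5.511 m.
Far limit Df = s·(H − f)/(H − s) = 1630 × (5510.5 − 28) / (5510.5 − 1630) = 1630 × 5482.5 / 3880.5 ≈ 2302.9 mm ≈ 2.30 m.

2.30 m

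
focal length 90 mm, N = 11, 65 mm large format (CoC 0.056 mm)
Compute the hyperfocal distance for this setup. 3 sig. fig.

Hyperfocal distance H = f²/(N·c) + f = 90²/(11 × 0.056) + 90 = 8100/0.616 + 90 ≈ 13239.4 mm ≈ 13.2 m.

13.2 m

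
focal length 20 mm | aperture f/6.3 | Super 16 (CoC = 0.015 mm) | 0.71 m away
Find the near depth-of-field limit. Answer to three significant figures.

0.610 m

Hyperfocal distance H = f²/(N·c) + f = 20²/(6.3 × 0.015) + 20 = 400/0.0945 + 20 ≈ 4252.8 mm ≈ 4.253 m.
Near limit Dn = s·(H − f)/(H + s − 2f) = 710 × (4252.8 − 20) / (4252.8 + 710 − 2 × 20) = 710 × 4232.8 / 4922.8 ≈ 610.48 mm ≈ 0.610 m.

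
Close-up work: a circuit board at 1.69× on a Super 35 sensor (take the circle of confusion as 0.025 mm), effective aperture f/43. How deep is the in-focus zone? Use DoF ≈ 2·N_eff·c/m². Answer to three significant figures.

0.753 mm

At magnification m, DoF ≈ 2·N_eff·c/m² = 2 × 43 × 0.025 / 1.69² = 2.15 / 2.856 ≈ 0.753 mm.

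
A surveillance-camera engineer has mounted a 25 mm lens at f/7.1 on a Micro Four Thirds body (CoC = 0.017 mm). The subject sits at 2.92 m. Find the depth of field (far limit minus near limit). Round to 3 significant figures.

4.75 m

Hyperfocal distance H = f²/(N·c) + f = 25²/(7.1 × 0.017) + 25 = 625/0.1207 + 25 ≈ 5203.1 mm ≈ 5.203 m.
Near limit Dn = s·(H − f)/(H + s − 2f) = 2920 × (5203.1 − 25) / (5203.1 + 2920 − 2 × 25) = 2920 × 5178.1 / 8073.1 ≈ 1872.9 mm.
Far limit Df = s·(H − f)/(H − s) = 2920 × (5203.1 − 25) / (5203.1 − 2920) = 2920 × 5178.1 / 2283.1 ≈ 6622.6 mm.
Depth of field = Df − Dn = 6622.6 − 1872.9 ≈ 4749.7 mm ≈ 4.75 m.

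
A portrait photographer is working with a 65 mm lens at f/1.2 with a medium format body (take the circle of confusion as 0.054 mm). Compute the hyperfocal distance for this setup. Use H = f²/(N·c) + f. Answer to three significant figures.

Hyperfocal distance H = f²/(N·c) + f = 65²/(1.2 × 0.054) + 65 = 4225/0.0648 + 65 ≈ 65265.6 mm ≈ 65.3 m.

65.3 m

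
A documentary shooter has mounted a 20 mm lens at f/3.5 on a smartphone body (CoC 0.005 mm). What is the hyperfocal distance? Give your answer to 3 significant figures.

Hyperfocal distance H = f²/(N·c) + f = 20²/(3.5 × 0.005) + 20 = 400/0.0175 + 20 ≈ 22877.1 mm ≈ 22.9 m.

22.9 m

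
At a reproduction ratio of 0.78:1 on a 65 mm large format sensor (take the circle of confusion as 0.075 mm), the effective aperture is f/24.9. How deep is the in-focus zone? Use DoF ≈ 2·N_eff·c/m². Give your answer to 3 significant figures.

At magnification m, DoF ≈ 2·N_eff·c/m² = 2 × 24.9 × 0.075 / 0.78² = 3.735 / 0.6084 ≈ 6.14 mm.

6.14 mm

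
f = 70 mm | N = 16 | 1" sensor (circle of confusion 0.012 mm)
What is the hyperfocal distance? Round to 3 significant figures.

Hyperfocal distance H = f²/(N·c) + f = 70²/(16 × 0.012) + 70 = 4900/0.192 + 70 ≈ 25590.8 mm ≈ 25.6 m.

25.6 m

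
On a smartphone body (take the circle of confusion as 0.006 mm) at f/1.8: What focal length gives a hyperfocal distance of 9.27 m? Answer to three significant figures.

From H = f²/(N·c) + f, with f ≪ H: f ≈ √(H·N·c) = √(9270 × 1.8 × 0.006) = √100.12 ≈ 10.01 mm.
The +f correction barely moves this — solving exactly, f² + N·c·f − N·c·H = 0 ⇒ f = (−N·c + √((N·c)² + 4·N·c·H))/2 = (−0.0108 + √400.46)/2 ≈ 10.000 mm, so f ≈ 10.0 mm.

10.0 mm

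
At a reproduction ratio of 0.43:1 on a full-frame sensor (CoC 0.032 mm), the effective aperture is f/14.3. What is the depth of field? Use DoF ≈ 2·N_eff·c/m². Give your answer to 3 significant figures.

At magnification m, DoF ≈ 2·N_eff·c/m² = 2 × 14.3 × 0.032 / 0.43² = 0.9152 / 0.1849 ≈ 4.95 mm.

4.95 mm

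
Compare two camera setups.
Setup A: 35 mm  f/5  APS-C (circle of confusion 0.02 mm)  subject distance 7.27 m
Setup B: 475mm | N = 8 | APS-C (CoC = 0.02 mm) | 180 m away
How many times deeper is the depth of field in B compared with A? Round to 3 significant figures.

3.53

Setup A: H = 35²/(5×0.02) + 35 ≈ 12285.0 mm; DoF = Df − Dn = 17758 − 4571 ≈ 13187 mm.
Setup B: H = 475²/(8×0.02) + 475 ≈ 1410631.2 mm; DoF = Df − Dn = 206258 − 159672 ≈ 46586 mm.
Ratio = 46586 / 13187 ≈ 3.53.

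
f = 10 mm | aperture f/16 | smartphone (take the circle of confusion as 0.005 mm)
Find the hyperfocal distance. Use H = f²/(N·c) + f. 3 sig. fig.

1.26 m

Hyperfocal distance H = f²/(N·c) + f = 10²/(16 × 0.005) + 10 = 100/0.08 + 10 ≈ 1260.0 mm ≈ 1.26 m.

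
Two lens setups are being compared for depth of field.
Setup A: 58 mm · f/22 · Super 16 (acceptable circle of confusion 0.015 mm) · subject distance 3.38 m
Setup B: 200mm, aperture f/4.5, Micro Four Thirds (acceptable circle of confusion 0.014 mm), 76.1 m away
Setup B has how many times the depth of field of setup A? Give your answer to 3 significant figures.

7.49

Setup A: H = 58²/(22×0.015) + 58 ≈ 10251.9 mm; DoF = Df − Dn = 5013.9 − 2549.3 ≈ 2464.6 mm.
Setup B: H = 200²/(4.5×0.014) + 200 ≈ 635120.6 mm; DoF = Df − Dn = 86432 − 67974 ≈ 18458 mm.
Ratio = 18458 / 2464.6 ≈ 7.49.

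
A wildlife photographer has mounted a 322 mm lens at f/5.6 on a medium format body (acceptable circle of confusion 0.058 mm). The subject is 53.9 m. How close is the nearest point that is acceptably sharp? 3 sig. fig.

46.2 m

Hyperfocal distance H = f²/(N·c) + f = 322²/(5.6 × 0.058) + 322 = 103684/0.3248 + 322 ≈ 319546.1 mm ≈ 319.5 m.
Near limit Dn = s·(H − f)/(H + s − 2f) = 53900 × (319546.1 − 322) / (319546.1 + 53900 − 2 × 322) = 53900 × 319224.1 / 372802.1 ≈ 46154 mm ≈ 46.2 m.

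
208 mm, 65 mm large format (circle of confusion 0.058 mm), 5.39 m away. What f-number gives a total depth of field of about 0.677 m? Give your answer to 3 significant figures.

Write h = H − f = f²/(N·c). The thin-lens limits are Dn = s·h/(h + (s−f)) and Df = s·h/(h − (s−f)), so DoF = Df − Dn = 2·s·(s−f)·h / (h² − (s−f)²).
That is a quadratic in h: DoF·h² − 2·s·(s−f)·h − DoF·(s−f)² = 0 ⇒ h = (s−f)·(s + √(s² + DoF²)) / DoF = 5182 × (5390 + √(5390² + 677²)) / 677 = 5182 × (5390 + 5432.35) / 677 ≈ 82838 mm.
Then N = f²/(c·h) = 208² / (0.058 × 82838) = 43264 / 4804.6 ≈ 9.

f/9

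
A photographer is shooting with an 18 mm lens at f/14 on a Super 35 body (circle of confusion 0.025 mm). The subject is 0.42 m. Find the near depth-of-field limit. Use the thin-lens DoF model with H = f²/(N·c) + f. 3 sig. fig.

Hyperfocal distance H = f²/(N·c) + f = 18²/(14 × 0.025) + 18 = 324/0.35 + 18 ≈ 943.7 mm ≈ 0.944 m.
Near limit Dn = s·(H − f)/(H + s − 2f) = 420 × (943.7 − 18) / (943.7 + 420 − 2 × 18) = 420 × 925.7 / 1327.7 ≈ 292.83 mm.

293 mm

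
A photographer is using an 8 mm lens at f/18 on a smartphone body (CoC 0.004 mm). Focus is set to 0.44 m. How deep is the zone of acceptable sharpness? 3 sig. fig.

0.560 m

Hyperfocal distance H = f²/(N·c) + f = 8²/(18 × 0.004) + 8 = 64/0.072 + 8 ≈ 896.9 mm ≈ 0.897 m.
Near limit Dn = s·(H − f)/(H + s − 2f) = 440 × (896.9 − 8) / (896.9 + 440 − 2 × 8) = 440 × 888.9 / 1320.9 ≈ 296.10 mm.
Far limit Df = s·(H − f)/(H − s) = 440 × (896.9 − 8) / (896.9 − 440) = 440 × 888.9 / 456.9 ≈ 856.03 mm.
Depth of field = Df − Dn = 856.03 − 296.10 ≈ 559.93 mm ≈ 0.560 m.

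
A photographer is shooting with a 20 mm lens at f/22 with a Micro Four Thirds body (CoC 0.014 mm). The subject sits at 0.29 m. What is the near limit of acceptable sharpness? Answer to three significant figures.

Hyperfocal distance H = f²/(N·c) + f = 20²/(22 × 0.014) + 20 = 400/0.308 + 20 ≈ 1318.7 mm ≈ 1.319 m.
Near limit Dn = s·(H − f)/(H + s − 2f) = 290 × (1318.7 − 20) / (1318.7 + 290 − 2 × 20) = 290 × 1298.7 / 1568.7 ≈ 240.09 mm.

240 mm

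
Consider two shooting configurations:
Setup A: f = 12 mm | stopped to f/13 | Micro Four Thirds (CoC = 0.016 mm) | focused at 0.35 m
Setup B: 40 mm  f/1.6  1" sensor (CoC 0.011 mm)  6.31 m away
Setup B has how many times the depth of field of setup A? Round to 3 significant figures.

1.95

Setup A: H = 12²/(13×0.016) + 12 ≈ 704.3 mm; DoF = Df − Dn = 683.89 − 235.18 ≈ 448.71 mm.
Setup B: H = 40²/(1.6×0.011) + 40 ≈ 90949.1 mm; DoF = Df − Dn = 6777.44 − 5902.88 ≈ 874.56 mm.
Ratio = 874.56 / 448.71 ≈ 1.95.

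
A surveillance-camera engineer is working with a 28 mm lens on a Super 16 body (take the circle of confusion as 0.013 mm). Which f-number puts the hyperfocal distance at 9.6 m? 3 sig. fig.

Rearrange H = f²/(N·c) + f for N: N = f² / ((H − f)·c).
N = 28² / ((9600 − 28) × 0.013) = 784 / 124.4 ≈ 6.30.

f/6.30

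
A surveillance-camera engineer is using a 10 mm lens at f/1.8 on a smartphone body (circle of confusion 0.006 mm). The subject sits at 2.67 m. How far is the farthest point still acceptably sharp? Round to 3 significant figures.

Hyperfocal distance H = f²/(N·c) + f = 10²/(1.8 × 0.006) + 10 = 100/0.0108 + 10 ≈ 9269.3 mm ≈ 9.269 m.
Far limit Df = s·(H − f)/(H − s) = 2670 × (9269.3 − 10) / (9269.3 − 2670) = 2670 × 9259.3 / 6599.3 ≈ 3746.2 mm ≈ 3.75 m.

3.75 m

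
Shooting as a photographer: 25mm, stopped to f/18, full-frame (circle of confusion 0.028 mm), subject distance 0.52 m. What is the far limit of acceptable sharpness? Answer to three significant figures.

Hyperfocal distance H = f²/(N·c) + f = 25²/(18 × 0.028) + 25 = 625/0.504 + 25 ≈ 1265.1 mm ≈ 1.265 m.
Far limit Df = s·(H − f)/(H − s) = 520 × (1265.1 − 25) / (1265.1 − 520) = 520 × 1240.1 / 745.1 ≈ 865.47 mm ≈ 0.865 m.

0.865 m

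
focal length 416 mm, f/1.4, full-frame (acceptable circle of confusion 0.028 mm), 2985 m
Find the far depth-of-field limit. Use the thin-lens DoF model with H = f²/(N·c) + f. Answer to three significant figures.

9210 m

Hyperfocal distance H = f²/(N·c) + f = 416²/(1.4 × 0.028) + 416 = 173056/0.0392 + 416 ≈ 4415109.9 mm ≈ 4415 m.
Far limit Df = s·(H − f)/(H − s) = 2985000 × (4415109.9 − 416) / (4415109.9 − 2985000) = 2985000 × 4414693.9 / 1430109.9 ≈ 9214580 mm ≈ 9210 m.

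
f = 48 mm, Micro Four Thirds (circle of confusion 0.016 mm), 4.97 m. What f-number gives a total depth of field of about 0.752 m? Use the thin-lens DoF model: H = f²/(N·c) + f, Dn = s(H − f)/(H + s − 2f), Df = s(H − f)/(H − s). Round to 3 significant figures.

Write h = H − f = f²/(N·c). The thin-lens limits are Dn = s·h/(h + (s−f)) and Df = s·h/(h − (s−f)), so DoF = Df − Dn = 2·s·(s−f)·h / (h² − (s−f)²).
That is a quadratic in h: DoF·h² − 2·s·(s−f)·h − DoF·(s−f)² = 0 ⇒ h = (s−f)·(s + √(s² + DoF²)) / DoF = 4922 × (4970 + √(4970² + 752²)) / 752 = 4922 × (4970 + 5026.57) / 752 ≈ 65430 mm.
Then N = f²/(c·h) = 48² / (0.016 × 65430) = 2304 / 1046.9 ≈ 2.20.

f/2.20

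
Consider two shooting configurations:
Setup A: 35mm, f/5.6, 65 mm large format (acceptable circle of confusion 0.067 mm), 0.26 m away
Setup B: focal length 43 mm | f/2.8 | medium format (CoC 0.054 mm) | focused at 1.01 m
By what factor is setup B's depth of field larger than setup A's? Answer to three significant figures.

Setup A: H = 35²/(5.6×0.067) + 35 ≈ 3299.9 mm; DoF = Df − Dn = 279.244 − 243.237 ≈ 36.007 mm.
Setup B: H = 43²/(2.8×0.054) + 43 ≈ 12271.8 mm; DoF = Df − Dn = 1096.72 − 935.99 ≈ 160.73 mm.
Ratio = 160.73 / 36.007 ≈ 4.46.

4.46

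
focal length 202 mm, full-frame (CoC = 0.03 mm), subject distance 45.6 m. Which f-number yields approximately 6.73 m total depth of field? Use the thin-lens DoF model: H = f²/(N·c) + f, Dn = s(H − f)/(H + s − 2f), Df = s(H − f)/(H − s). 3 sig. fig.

Write h = H − f = f²/(N·c). The thin-lens limits are Dn = s·h/(h + (s−f)) and Df = s·h/(h − (s−f)), so DoF = Df − Dn = 2·s·(s−f)·h / (h² − (s−f)²).
That is a quadratic in h: DoF·h² − 2·s·(s−f)·h − DoF·(s−f)² = 0 ⇒ h = (s−f)·(s + √(s² + DoF²)) / DoF = 45398 × (45600 + √(45600² + 6730²)) / 6730 = 45398 × (45600 + 46094.0) / 6730 ≈ 618532 mm.
Then N = f²/(c·h) = 202² / (0.03 × 618532) = 40804 / 18556 ≈ 2.20.

f/2.20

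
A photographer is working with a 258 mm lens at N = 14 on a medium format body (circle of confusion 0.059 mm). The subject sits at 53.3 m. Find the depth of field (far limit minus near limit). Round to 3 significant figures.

Hyperfocal distance H = f²/(N·c) + f = 258²/(14 × 0.059) + 258 = 66564/0.826 + 258 ≈ 80844.0 mm ≈ 80.84 m.
Near limit Dn = s·(H − f)/(H + s − 2f) = 53300 × (80844.0 − 258) / (80844.0 + 53300 − 2 × 258) = 53300 × 80586.0 / 133628.0 ≈ 32143 mm.
Far limit Df = s·(H − f)/(H − s) = 53300 × (80844.0 − 258) / (80844.0 − 53300) = 53300 × 80586.0 / 27544.0 ≈ 155941 mm.
Depth of field = Df − Dn = 155941 − 32143 ≈ 123798 mm ≈ 124 m.

124 m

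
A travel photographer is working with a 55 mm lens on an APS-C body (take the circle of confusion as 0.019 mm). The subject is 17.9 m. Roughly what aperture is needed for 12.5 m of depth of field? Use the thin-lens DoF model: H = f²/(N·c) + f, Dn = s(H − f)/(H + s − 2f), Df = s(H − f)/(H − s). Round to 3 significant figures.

Write h = H − f = f²/(N·c). The thin-lens limits are Dn = s·h/(h + (s−f)) and Df = s·h/(h − (s−f)), so DoF = Df − Dn = 2·s·(s−f)·h / (h² − (s−f)²).
That is a quadratic in h: DoF·h² − 2·s·(s−f)·h − DoF·(s−f)² = 0 ⇒ h = (s−f)·(s + √(s² + DoF²)) / DoF = 17845 × (17900 + √(17900² + 12500²)) / 12500 = 17845 × (17900 + 21832.5) / 12500 ≈ 56722 mm.
Then N = f²/(c·h) = 55² / (0.019 × 56722) = 3025 / 1077.7 ≈ 2.81.

f/2.81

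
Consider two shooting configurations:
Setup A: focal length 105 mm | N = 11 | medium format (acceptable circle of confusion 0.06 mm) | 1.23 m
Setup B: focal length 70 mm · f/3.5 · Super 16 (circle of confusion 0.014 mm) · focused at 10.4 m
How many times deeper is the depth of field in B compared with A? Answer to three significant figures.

13.0

Setup A: H = 105²/(11×0.06) + 105 ≈ 16809.5 mm; DoF = Df − Dn = 1318.82 − 1152.39 ≈ 166.43 mm.
Setup B: H = 70²/(3.5×0.014) + 70 ≈ 100070.0 mm; DoF = Df − Dn = 11598.1 − 9426.3 ≈ 2171.8 mm.
Ratio = 2171.8 / 166.43 ≈ 13.0.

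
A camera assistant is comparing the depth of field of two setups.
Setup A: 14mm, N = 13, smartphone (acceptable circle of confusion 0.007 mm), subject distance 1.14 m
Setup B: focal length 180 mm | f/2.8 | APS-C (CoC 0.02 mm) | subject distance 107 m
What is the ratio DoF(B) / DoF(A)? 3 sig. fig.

24.9

Setup A: H = 14²/(13×0.007) + 14 ≈ 2167.8 mm; DoF = Df − Dn = 2388.9 − 748.6 ≈ 1640.3 mm.
Setup B: H = 180²/(2.8×0.02) + 180 ≈ 578751.4 mm; DoF = Df − Dn = 131228 − 90324 ≈ 40904 mm.
Ratio = 40904 / 1640.3 ≈ 24.9.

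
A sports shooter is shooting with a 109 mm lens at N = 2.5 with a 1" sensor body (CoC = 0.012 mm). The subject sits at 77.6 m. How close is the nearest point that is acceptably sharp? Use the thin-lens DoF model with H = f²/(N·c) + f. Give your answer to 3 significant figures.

Hyperfocal distance H = f²/(N·c) + f = 109²/(2.5 × 0.012) + 109 = 11881/0.03 + 109 ≈ 396142.3 mm ≈ 396.1 m.
Near limit Dn = s·(H − f)/(H + s − 2f) = 77600 × (396142.3 − 109) / (396142.3 + 77600 − 2 × 109) = 77600 × 396033.3 / 473524.3 ≈ 64901 mm ≈ 64.9 m.

64.9 m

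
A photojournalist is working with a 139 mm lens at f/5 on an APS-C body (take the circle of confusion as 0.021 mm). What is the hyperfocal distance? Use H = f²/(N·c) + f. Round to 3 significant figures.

Hyperfocal distance H = f²/(N·c) + f = 139²/(5 × 0.021) + 139 = 19321/0.105 + 139 ≈ 184148.5 mm ≈ 184 m.

184 m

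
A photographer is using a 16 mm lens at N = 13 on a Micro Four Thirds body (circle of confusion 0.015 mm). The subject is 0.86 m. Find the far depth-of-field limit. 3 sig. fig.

2.41 m

Hyperfocal distance H = f²/(N·c) + f = 16²/(13 × 0.015) + 16 = 256/0.195 + 16 ≈ 1328.8 mm ≈ 1.329 m.
Far limit Df = s·(H − f)/(H − s) = 860 × (1328.8 − 16) / (1328.8 − 860) = 860 × 1312.8 / 468.8 ≈ 2408.2 mm ≈ 2.41 m.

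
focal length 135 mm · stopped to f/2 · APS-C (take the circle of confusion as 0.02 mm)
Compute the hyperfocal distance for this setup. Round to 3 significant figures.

456 m

Hyperfocal distance H = f²/(N·c) + f = 135²/(2 × 0.02) + 135 = 18225/0.04 + 135 ≈ 455760.0 mm ≈ 456 m.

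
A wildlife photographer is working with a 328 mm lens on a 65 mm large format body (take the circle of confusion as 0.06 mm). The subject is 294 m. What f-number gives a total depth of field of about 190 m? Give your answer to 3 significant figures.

f/1.80

Write h = H − f = f²/(N·c). The thin-lens limits are Dn = s·h/(h + (s−f)) and Df = s·h/(h − (s−f)), so DoF = Df − Dn = 2·s·(s−f)·h / (h² − (s−f)²).
That is a quadratic in h: DoF·h² − 2·s·(s−f)·h − DoF·(s−f)² = 0 ⇒ h = (s−f)·(s + √(s² + DoF²)) / DoF = 293672 × (294000 + √(294000² + 190000²)) / 190000 = 293672 × (294000 + 350051) / 190000 ≈ 995473 mm.
Then N = f²/(c·h) = 328² / (0.06 × 995473) = 107584 / 59728 ≈ 1.80.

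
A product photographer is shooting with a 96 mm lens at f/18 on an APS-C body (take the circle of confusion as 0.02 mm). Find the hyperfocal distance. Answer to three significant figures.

Hyperfocal distance H = f²/(N·c) + f = 96²/(18 × 0.02) + 96 = 9216/0.36 + 96 ≈ 25696.0 mm ≈ 25.7 m.

25.7 m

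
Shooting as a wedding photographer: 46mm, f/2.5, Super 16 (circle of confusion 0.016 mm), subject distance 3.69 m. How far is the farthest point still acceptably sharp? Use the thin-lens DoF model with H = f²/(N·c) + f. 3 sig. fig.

Hyperfocal distance H = f²/(N·c) + f = 46²/(2.5 × 0.016) + 46 = 2116/0.04 + 46 ≈ 52946.0 mm ≈ 52.95 m.
Far limit Df = s·(H − f)/(H − s) = 3690 × (52946.0 − 46) / (52946.0 − 3690) = 3690 × 52900.0 / 49256.0 ≈ 3963.0 mm ≈ 3.96 m.

3.96 m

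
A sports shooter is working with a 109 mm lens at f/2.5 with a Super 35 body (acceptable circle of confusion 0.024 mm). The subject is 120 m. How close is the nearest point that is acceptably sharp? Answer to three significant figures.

Hyperfocal distance H = f²/(N·c) + f = 109²/(2.5 × 0.024) + 109 = 11881/0.06 + 109 ≈ 198125.7 mm ≈ 198.1 m.
Near limit Dn = s·(H − f)/(H + s − 2f) = 120000 × (198125.7 − 109) / (198125.7 + 120000 − 2 × 109) = 120000 × 198016.7 / 317907.7 ≈ 74745 mm ≈ 74.7 m.

74.7 m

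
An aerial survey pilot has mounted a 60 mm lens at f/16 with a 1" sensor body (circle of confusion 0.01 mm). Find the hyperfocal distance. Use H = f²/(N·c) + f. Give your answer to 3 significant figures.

22.6 m

Hyperfocal distance H = f²/(N·c) + f = 60²/(16 × 0.01) + 60 = 3600/0.16 + 60 ≈ 22560.0 mm ≈ 22.6 m.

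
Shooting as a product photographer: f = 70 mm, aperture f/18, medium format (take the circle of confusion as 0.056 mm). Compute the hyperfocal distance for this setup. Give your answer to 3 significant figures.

4.93 m

Hyperfocal distance H = f²/(N·c) + f = 70²/(18 × 0.056) + 70 = 4900/1.008 + 70 ≈ 4931.1 mm ≈ 4.93 m.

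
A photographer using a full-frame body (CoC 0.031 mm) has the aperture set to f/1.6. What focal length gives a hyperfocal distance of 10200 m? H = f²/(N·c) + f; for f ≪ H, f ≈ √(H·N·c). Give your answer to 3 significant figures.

711 mm

From H = f²/(N·c) + f, with f ≪ H: f ≈ √(H·N·c) = √(10200000 × 1.6 × 0.031) = √505920 ≈ 711.3 mm.
The +f correction barely moves this — solving exactly, f² + N·c·f − N·c·H = 0 ⇒ f = (−N·c + √((N·c)² + 4·N·c·H))/2 = (−0.0496 + √2023680)/2 ≈ 711.26 mm, so f ≈ 711 mm.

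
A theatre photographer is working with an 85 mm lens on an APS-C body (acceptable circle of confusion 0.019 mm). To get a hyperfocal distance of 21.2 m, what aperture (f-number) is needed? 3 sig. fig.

f/18

Rearrange H = f²/(N·c) + f for N: N = f² / ((H − f)·c).
N = 85² / ((21200 − 85) × 0.019) = 7225 / 401.2 ≈ 18.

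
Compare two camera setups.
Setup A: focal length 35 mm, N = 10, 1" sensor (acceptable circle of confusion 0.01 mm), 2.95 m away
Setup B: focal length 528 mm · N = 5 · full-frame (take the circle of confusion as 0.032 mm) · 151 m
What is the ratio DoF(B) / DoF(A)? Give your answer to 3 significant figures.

17.7

Setup A: H = 35²/(10×0.01) + 35 ≈ 12285.0 mm; DoF = Df − Dn = 3871.2 − 2383.0 ≈ 1488.2 mm.
Setup B: H = 528²/(5×0.032) + 528 ≈ 1742928.0 mm; DoF = Df − Dn = 165273 − 138996 ≈ 26277 mm.
Ratio = 26277 / 1488.2 ≈ 17.7.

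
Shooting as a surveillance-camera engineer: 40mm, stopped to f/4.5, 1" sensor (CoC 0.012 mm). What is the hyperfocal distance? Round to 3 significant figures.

Hyperfocal distance H = f²/(N·c) + f = 40²/(4.5 × 0.012) + 40 = 1600/0.054 + 40 ≈ 29669.6 mm ≈ 29.7 m.

29.7 m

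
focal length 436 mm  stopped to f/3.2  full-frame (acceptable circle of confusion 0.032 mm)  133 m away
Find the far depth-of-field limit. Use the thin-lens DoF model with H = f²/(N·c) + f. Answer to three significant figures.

Hyperfocal distance H = f²/(N·c) + f = 436²/(3.2 × 0.032) + 436 = 190096/0.1024 + 436 ≈ 1856842.2 mm ≈ 1857 m.
Far limit Df = s·(H − f)/(H − s) = 133000 × (1856842.2 − 436) / (1856842.2 − 133000) = 133000 × 1856406.2 / 1723842.2 ≈ 143228 mm ≈ 143 m.

143 m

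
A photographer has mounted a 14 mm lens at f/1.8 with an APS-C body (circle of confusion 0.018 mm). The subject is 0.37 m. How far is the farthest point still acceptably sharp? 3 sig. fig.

Hyperfocal distance H = f²/(N·c) + f = 14²/(1.8 × 0.018) + 14 = 196/0.0324 + 14 ≈ 6063.4 mm ≈ 6.063 m.
Far limit Df = s·(H − f)/(H − s) = 370 × (6063.4 − 14) / (6063.4 − 370) = 370 × 6049.4 / 5693.4 ≈ 393.14 mm.

393 mm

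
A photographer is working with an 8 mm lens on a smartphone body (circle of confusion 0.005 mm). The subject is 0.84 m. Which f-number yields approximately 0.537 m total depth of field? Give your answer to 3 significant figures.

f/4.50

Write h = H − f = f²/(N·c). The thin-lens limits are Dn = s·h/(h + (s−f)) and Df = s·h/(h − (s−f)), so DoF = Df − Dn = 2·s·(s−f)·h / (h² − (s−f)²).
That is a quadratic in h: DoF·h² − 2·s·(s−f)·h − DoF·(s−f)² = 0 ⇒ h = (s−f)·(s + √(s² + DoF²)) / DoF = 832 × (840 + √(840² + 537²)) / 537 = 832 × (840 + 996.980) / 537 ≈ 2846.1 mm.
Then N = f²/(c·h) = 8² / (0.005 × 2846.1) = 64 / 14.231 ≈ 4.50.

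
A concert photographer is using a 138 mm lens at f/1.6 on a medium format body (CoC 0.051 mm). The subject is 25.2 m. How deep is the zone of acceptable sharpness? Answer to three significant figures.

5.48 m

Hyperfocal distance H = f²/(N·c) + f = 138²/(1.6 × 0.051) + 138 = 19044/0.0816 + 138 ≈ 233520.4 mm ≈ 233.5 m.
Near limit Dn = s·(H − f)/(H + s − 2f) = 25200 × (233520.4 − 138) / (233520.4 + 25200 − 2 × 138) = 25200 × 233382.4 / 258444.4 ≈ 22756.3 mm.
Far limit Df = s·(H − f)/(H − s) = 25200 × (233520.4 − 138) / (233520.4 − 25200) = 25200 × 233382.4 / 208320.4 ≈ 28231.7 mm.
Depth of field = Df − Dn = 28231.7 − 22756.3 ≈ 5475.4 mm ≈ 5.48 m.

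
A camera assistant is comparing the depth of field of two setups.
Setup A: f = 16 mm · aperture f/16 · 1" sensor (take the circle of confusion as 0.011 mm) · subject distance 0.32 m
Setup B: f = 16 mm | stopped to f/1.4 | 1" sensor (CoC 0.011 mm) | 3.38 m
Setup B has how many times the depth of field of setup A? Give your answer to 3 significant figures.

10.2

Setup A: H = 16²/(16×0.011) + 16 ≈ 1470.5 mm; DoF = Df − Dn = 404.55 − 264.68 ≈ 139.87 mm.
Setup B: H = 16²/(1.4×0.011) + 16 ≈ 16639.4 mm; DoF = Df − Dn = 4237.5 − 2811.1 ≈ 1426.4 mm.
Ratio = 1426.4 / 139.87 ≈ 10.2.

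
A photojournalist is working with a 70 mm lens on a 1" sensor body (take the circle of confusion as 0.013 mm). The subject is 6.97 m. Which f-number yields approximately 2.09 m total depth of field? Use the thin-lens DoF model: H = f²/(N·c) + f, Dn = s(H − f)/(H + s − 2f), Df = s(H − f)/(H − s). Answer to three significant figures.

Write h = H − f = f²/(N·c). The thin-lens limits are Dn = s·h/(h + (s−f)) and Df = s·h/(h − (s−f)), so DoF = Df − Dn = 2·s·(s−f)·h / (h² − (s−f)²).
That is a quadratic in h: DoF·h² − 2·s·(s−f)·h − DoF·(s−f)² = 0 ⇒ h = (s−f)·(s + √(s² + DoF²)) / DoF = 6900 × (6970 + √(6970² + 2090²)) / 2090 = 6900 × (6970 + 7276.61) / 2090 ≈ 47034 mm.
Then N = f²/(c·h) = 70² / (0.013 × 47034) = 4900 / 611.45 ≈ 8.01.

f/8.01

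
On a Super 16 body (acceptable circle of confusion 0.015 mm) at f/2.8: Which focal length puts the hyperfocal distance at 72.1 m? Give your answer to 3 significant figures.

From H = f²/(N·c) + f, with f ≪ H: f ≈ √(H·N·c) = √(72100 × 2.8 × 0.015) = √3028.2 ≈ 55.03 mm.
The +f correction barely moves this — solving exactly, f² + N·c·f − N·c·H = 0 ⇒ f = (−N·c + √((N·c)² + 4·N·c·H))/2 = (−0.042 + √12113)/2 ≈ 55.008 mm, so f ≈ 55.0 mm.

55.0 mm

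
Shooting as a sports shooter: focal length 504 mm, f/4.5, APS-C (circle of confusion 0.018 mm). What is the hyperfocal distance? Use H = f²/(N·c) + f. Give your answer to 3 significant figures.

Hyperfocal distance H = f²/(N·c) + f = 504²/(4.5 × 0.018) + 504 = 254016/0.081 + 504 ≈ 3136504.0 mm ≈ 3140 m.

3140 m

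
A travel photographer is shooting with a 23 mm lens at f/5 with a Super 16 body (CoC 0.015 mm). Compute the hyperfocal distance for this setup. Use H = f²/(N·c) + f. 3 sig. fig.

7.08 m

Hyperfocal distance H = f²/(N·c) + f = 23²/(5 × 0.015) + 23 = 529/0.075 + 23 ≈ 7076.3 mm ≈ 7.08 m.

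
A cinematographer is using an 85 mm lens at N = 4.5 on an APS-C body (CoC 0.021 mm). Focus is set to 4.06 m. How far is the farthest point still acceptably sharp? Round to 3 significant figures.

Hyperfocal distance H = f²/(N·c) + f = 85²/(4.5 × 0.021) + 85 = 7225/0.0945 + 85 ≈ 76540.0 mm ≈ 76.54 m.
Far limit Df = s·(H − f)/(H − s) = 4060 × (76540.0 − 85) / (76540.0 − 4060) = 4060 × 76455.0 / 72480.0 ≈ 4282.7 mm ≈ 4.28 m.

4.28 m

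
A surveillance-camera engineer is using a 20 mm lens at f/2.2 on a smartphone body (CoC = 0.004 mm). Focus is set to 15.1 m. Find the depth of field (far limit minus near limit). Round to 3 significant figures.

11.3 m

Hyperfocal distance H = f²/(N·c) + f = 20²/(2.2 × 0.004) + 20 = 400/0.0088 + 20 ≈ 45474.5 mm ≈ 45.47 m.
Near limit Dn = s·(H − f)/(H + s − 2f) = 15100 × (45474.5 − 20) / (45474.5 + 15100 − 2 × 20) = 15100 × 45454.5 / 60534.5 ≈ 11338 mm.
Far limit Df = s·(H − f)/(H − s) = 15100 × (45474.5 − 20) / (45474.5 − 15100) = 15100 × 45454.5 / 30374.5 ≈ 22597 mm.
Depth of field = Df − Dn = 22597 − 11338 ≈ 11259 mm ≈ 11.3 m.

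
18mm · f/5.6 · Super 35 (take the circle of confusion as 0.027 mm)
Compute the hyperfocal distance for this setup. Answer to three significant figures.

2.16 m

Hyperfocal distance H = f²/(N·c) + f = 18²/(5.6 × 0.027) + 18 = 324/0.1512 + 18 ≈ 2160.9 mm ≈ 2.16 m.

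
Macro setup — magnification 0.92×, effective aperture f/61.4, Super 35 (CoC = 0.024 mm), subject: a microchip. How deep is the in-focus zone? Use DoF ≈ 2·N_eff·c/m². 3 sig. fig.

At magnification m, DoF ≈ 2·N_eff·c/m² = 2 × 61.4 × 0.024 / 0.92² = 2.947 / 0.8464 ≈ 3.48 mm.

3.48 mm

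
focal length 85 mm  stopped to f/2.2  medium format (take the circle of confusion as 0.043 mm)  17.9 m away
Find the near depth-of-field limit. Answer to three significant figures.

14.5 m

Hyperfocal distance H = f²/(N·c) + f = 85²/(2.2 × 0.043) + 85 = 7225/0.0946 + 85 ≈ 76459.2 mm ≈ 76.46 m.
Near limit Dn = s·(H − f)/(H + s − 2f) = 17900 × (76459.2 − 85) / (76459.2 + 17900 − 2 × 85) = 17900 × 76374.2 / 94189.2 ≈ 14514 mm ≈ 14.5 m.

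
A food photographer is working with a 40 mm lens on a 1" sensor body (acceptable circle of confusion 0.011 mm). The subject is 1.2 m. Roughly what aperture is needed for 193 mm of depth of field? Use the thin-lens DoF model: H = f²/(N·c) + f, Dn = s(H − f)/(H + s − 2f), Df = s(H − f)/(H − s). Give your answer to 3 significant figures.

Write h = H − f = f²/(N·c). The thin-lens limits are Dn = s·h/(h + (s−f)) and Df = s·h/(h − (s−f)), so DoF = Df − Dn = 2·s·(s−f)·h / (h² − (s−f)²).
That is a quadratic in h: DoF·h² − 2·s·(s−f)·h − DoF·(s−f)² = 0 ⇒ h = (s−f)·(s + √(s² + DoF²)) / DoF = 1160 × (1200 + √(1200² + 193²)) / 193 = 1160 × (1200 + 1215.42) / 193 ≈ 14518 mm.
Then N = f²/(c·h) = 40² / (0.011 × 14518) = 1600 / 159.69 ≈ 10.

f/10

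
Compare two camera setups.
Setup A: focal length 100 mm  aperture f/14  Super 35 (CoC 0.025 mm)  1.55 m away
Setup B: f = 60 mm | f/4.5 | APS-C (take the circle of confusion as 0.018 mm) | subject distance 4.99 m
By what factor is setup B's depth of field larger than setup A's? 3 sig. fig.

7.11

Setup A: H = 100²/(14×0.025) + 100 ≈ 28671.4 mm; DoF = Df − Dn = 1632.87 − 1475.14 ≈ 157.73 mm.
Setup B: H = 60²/(4.5×0.018) + 60 ≈ 44504.4 mm; DoF = Df − Dn = 5612.6 − 4491.8 ≈ 1120.8 mm.
Ratio = 1120.8 / 157.73 ≈ 7.11.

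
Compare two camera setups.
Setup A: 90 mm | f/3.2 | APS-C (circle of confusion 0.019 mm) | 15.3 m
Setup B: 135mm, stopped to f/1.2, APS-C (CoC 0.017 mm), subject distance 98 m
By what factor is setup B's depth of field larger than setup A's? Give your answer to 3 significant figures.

6.14

Setup A: H = 90²/(3.2×0.019) + 90 ≈ 133313.7 mm; DoF = Df − Dn = 17271.9 − 13732.2 ≈ 3539.7 mm.
Setup B: H = 135²/(1.2×0.017) + 135 ≈ 893517.4 mm; DoF = Df − Dn = 110056 − 88325 ≈ 21731 mm.
Ratio = 21731 / 3539.7 ≈ 6.14.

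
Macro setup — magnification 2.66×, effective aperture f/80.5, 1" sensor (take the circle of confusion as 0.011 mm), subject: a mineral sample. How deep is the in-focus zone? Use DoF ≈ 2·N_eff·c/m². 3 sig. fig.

0.250 mm

At magnification m, DoF ≈ 2·N_eff·c/m² = 2 × 80.5 × 0.011 / 2.66² = 1.771 / 7.076 ≈ 0.25 mm.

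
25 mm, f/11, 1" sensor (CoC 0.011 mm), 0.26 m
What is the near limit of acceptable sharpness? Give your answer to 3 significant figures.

249 mm

Hyperfocal distance H = f²/(N·c) + f = 25²/(11 × 0.011) + 25 = 625/0.121 + 25 ≈ 5190.3 mm ≈ 5.190 m.
Near limit Dn = s·(H − f)/(H + s − 2f) = 260 × (5190.3 − 25) / (5190.3 + 260 − 2 × 25) = 260 × 5165.3 / 5400.3 ≈ 248.69 mm.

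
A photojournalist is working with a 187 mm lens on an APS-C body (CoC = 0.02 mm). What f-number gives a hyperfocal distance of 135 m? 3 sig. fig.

Rearrange H = f²/(N·c) + f for N: N = f² / ((H − f)·c).
N = 187² / ((135000 − 187) × 0.02) = 34969 / 2696 ≈ 13.

f/13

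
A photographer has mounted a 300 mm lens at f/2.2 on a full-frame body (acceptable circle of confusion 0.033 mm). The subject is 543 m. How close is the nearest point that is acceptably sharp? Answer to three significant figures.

Hyperfocal distance H = f²/(N·c) + f = 300²/(2.2 × 0.033) + 300 = 90000/0.0726 + 300 ≈ 1239969.4 mm ≈ 1240 m.
Near limit Dn = s·(H − f)/(H + s − 2f) = 543000 × (1239969.4 − 300) / (1239969.4 + 543000 − 2 × 300) = 543000 × 1239669.4 / 1782369.4 ≈ 377666 mm ≈ 378 m.

378 m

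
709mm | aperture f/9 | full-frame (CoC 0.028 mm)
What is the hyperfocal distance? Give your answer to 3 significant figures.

Hyperfocal distance H = f²/(N·c) + f = 709²/(9 × 0.028) + 709 = 502681/0.252 + 709 ≈ 1995474.9 mm ≈ 2000 m.

2000 m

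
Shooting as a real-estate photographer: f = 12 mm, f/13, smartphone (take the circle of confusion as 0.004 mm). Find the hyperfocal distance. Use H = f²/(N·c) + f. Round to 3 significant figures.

Hyperfocal distance H = f²/(N·c) + f = 12²/(13 × 0.004) + 12 = 144/0.052 + 12 ≈ 2781.2 mm ≈ 2.78 m.

2.78 m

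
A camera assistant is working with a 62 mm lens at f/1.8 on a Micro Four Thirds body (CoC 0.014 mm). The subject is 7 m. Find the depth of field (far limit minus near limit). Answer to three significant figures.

Hyperfocal distance H = f²/(N·c) + f = 62²/(1.8 × 0.014) + 62 = 3844/0.0252 + 62 ≈ 152601.7 mm ≈ 152.6 m.
Near limit Dn = s·(H − f)/(H + s − 2f) = 7000 × (152601.7 − 62) / (152601.7 + 7000 − 2 × 62) = 7000 × 152539.7 / 159477.7 ≈ 6695.47 mm.
Far limit Df = s·(H − f)/(H − s) = 7000 × (152601.7 − 62) / (152601.7 − 7000) = 7000 × 152539.7 / 145601.7 ≈ 7333.55 mm.
Depth of field = Df − Dn = 7333.55 − 6695.47 ≈ 638.08 mm ≈ 0.638 m.

0.638 m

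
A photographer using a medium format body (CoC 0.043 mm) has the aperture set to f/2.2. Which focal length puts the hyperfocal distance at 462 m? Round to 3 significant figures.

209 mm

From H = f²/(N·c) + f, with f ≪ H: f ≈ √(H·N·c) = √(462000 × 2.2 × 0.043) = √43705 ≈ 209.1 mm.
The +f correction barely moves this — solving exactly, f² + N·c·f − N·c·H = 0 ⇒ f = (−N·c + √((N·c)² + 4·N·c·H))/2 = (−0.0946 + √174821)/2 ≈ 209.01 mm, so f ≈ 209 mm.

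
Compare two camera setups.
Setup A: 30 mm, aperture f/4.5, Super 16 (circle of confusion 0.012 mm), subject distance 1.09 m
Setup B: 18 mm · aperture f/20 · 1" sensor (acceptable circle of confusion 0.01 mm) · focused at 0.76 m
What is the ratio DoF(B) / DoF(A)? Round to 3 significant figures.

Setup A: H = 30²/(4.5×0.012) + 30 ≈ 16696.7 mm; DoF = Df − Dn = 1164.03 − 1024.82 ≈ 139.21 mm.
Setup B: H = 18²/(20×0.01) + 18 ≈ 1638.0 mm; DoF = Df − Dn = 1402.28 − 521.25 ≈ 881.03 mm.
Ratio = 881.03 / 139.21 ≈ 6.33.

6.33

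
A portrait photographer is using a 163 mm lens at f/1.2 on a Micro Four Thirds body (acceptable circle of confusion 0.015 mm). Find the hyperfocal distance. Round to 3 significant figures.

1480 m

Hyperfocal distance H = f²/(N·c) + f = 163²/(1.2 × 0.015) + 163 = 26569/0.018 + 163 ≈ 1476218.6 mm ≈ 1480 m.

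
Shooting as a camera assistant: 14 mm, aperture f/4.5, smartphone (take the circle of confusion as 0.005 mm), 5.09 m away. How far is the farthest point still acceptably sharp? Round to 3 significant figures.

12.2 m

Hyperfocal distance H = f²/(N·c) + f = 14²/(4.5 × 0.005) + 14 = 196/0.0225 + 14 ≈ 8725.1 mm ≈ 8.725 m.
Far limit Df = s·(H − f)/(H − s) = 5090 × (8725.1 − 14) / (8725.1 − 5090) = 5090 × 8711.1 / 3635.1 ≈ 12198 mm ≈ 12.2 m.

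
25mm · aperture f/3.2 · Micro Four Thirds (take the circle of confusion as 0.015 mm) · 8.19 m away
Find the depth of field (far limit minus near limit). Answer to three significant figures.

Hyperfocal distance H = f²/(N·c) + f = 25²/(3.2 × 0.015) + 25 = 625/0.048 + 25 ≈ 13045.8 mm ≈ 13.05 m.
Near limit Dn = s·(H − f)/(H + s − 2f) = 8190 × (13045.8 − 25) / (13045.8 + 8190 − 2 × 25) = 8190 × 13020.8 / 21185.8 ≈ 5034 mm.
Far limit Df = s·(H − f)/(H − s) = 8190 × (13045.8 − 25) / (13045.8 − 8190) = 8190 × 13020.8 / 4855.8 ≈ 21961 mm.
Depth of field = Df − Dn = 21961 − 5034 ≈ 16927 mm ≈ 16.9 m.

16.9 m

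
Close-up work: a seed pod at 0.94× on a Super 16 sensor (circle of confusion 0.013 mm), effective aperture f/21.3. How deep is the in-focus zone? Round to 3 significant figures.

0.627 mm

At magnification m, DoF ≈ 2·N_eff·c/m² = 2 × 21.3 × 0.013 / 0.94² = 0.5538 / 0.8836 ≈ 0.627 mm.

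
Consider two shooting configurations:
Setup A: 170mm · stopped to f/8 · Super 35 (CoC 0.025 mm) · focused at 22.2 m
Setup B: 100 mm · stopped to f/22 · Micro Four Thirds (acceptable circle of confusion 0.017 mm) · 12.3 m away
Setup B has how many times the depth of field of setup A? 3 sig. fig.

Setup A: H = 170²/(8×0.025) + 170 ≈ 144670.0 mm; DoF = Df − Dn = 26193.4 − 19263.2 ≈ 6930.2 mm.
Setup B: H = 100²/(22×0.017) + 100 ≈ 26838.0 mm; DoF = Df − Dn = 22622 − 8446 ≈ 14176 mm.
Ratio = 14176 / 6930.2 ≈ 2.05.

2.05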